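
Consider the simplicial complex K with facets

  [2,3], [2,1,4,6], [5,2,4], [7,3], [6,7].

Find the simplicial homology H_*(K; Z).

H_0 ≅ Z,  H_1 ≅ Z,  H_2 = 0,  H_3 = 0.

Order the vertices as 1 < 2 < 3 < 4 < 5 < 6 < 7. Listing each simplex with vertices in this order, K has dimension 3 with simplices:

  0-simplices (7): [1], [2], [3], [4], [5], [6], [7]
  1-simplices (11): [1,2], [1,4], [1,6], [2,3], [2,4], [2,5], [2,6], [3,7], [4,5], [4,6], [6,7]
  2-simplices (5): [1,2,4], [1,2,6], [1,4,6], [2,4,5], [2,4,6]
  3-simplices (1): [1,2,4,6]

giving chain groups C_0 ≅ Z^7, C_1 ≅ Z^11, C_2 ≅ Z^5, C_3 ≅ Z^1.

Boundary ∂_1: C_1 → C_0 is given by ∂[p,q] = [q] − [p]. For instance
  ∂[3,7] = [7] − [3].
This gives a 7×11 integer matrix of rank 6; reducing to Smith normal form yields diagonal entries (1,1,1,1,1,1).

∂_2: C_2 → C_1 sends each 2-simplex [p,q,r] to [q,r] − [p,r] + [p,q]. For instance
  ∂[2,4,6] = [4,6] − [2,6] + [2,4],
  ∂[1,4,6] = [4,6] − [1,6] + [1,4].
The 11×5 boundary matrix has rank 4 and Smith normal form diag(1,1,1,1).

Boundary ∂_3: C_3 → C_2 sends each 3-simplex σ to the alternating sum Σ_i (−1)^i (σ with its i-th vertex removed). For instance
  ∂[1,2,4,6] = [2,4,6] − [1,4,6] + [1,2,6] − [1,2,4].
As a 5×1 matrix over Z this has rank 1, with invariant factors (1).

From H_k ≅ ker(∂_k) / im(∂_{k+1}) we obtain:

  H_0: rank C_0 − rank ∂_1 = 7 − 6 = 1, and the invariant factors of ∂_1 are all 1, so H_0 ≅ Z.
  H_1: rank ker ∂_1 − rank ∂_2 = (11 − 6) − 4 = 1, and the invariant factors of ∂_2 are all 1, so H_1 ≅ Z.
  H_2: rank ker ∂_2 − rank ∂_3 = (5 − 4) − 1 = 0, and the invariant factors of ∂_3 are all 1, so H_2 ≅ 0.
  H_3: rank ker ∂_3 − rank ∂_4 = (1 − 1) − 0 = 0, and there is no ∂_4, so H_3 ≅ 0.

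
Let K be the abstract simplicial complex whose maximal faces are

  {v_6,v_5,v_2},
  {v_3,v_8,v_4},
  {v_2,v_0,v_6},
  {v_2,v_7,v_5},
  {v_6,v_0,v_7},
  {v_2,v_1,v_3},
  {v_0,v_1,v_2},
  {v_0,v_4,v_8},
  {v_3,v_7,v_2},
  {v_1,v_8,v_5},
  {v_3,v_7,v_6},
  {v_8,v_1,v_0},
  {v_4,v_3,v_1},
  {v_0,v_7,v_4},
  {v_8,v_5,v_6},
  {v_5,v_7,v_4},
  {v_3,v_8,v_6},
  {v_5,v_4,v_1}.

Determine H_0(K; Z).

We work with the vertex ordering v_0 < v_1 < v_2 < v_3 < v_4 < v_5 < v_6 < v_7 < v_8. The simplices of K, each written with vertices in increasing order, are:

  0-simplices (9): [v_0], [v_1], [v_2], [v_3], [v_4], [v_5], [v_6], [v_7], [v_8]
  1-simplices (27): (27 of them)
  2-simplices (18): (18 of them)

Hence C_0 ≅ Z^9, C_1 ≅ Z^27, C_2 ≅ Z^18.

∂_1: C_1 → C_0 is given by ∂[p,q] = [q] − [p].
The resulting 9×27 matrix has rank 8, and its Smith normal form has invariant factors (1,1,1,1,1,1,1,1).

Boundary ∂_2: C_2 → C_1 sends each 2-simplex [p,q,r] to [q,r] − [p,r] + [p,q]. For instance
  ∂[v_1,v_3,v_4] = [v_3,v_4] − [v_1,v_4] + [v_1,v_3],
  ∂[v_0,v_4,v_7] = [v_4,v_7] − [v_0,v_7] + [v_0,v_4].
As a 27×18 matrix over Z this has rank 18, with invariant factors (1,1,1,1,1,1,1,1,1,1,1,1,1,1,1,1,1,2).

Reading off H_k = ker ∂_k / im ∂_{k+1}:

  H_0: rank C_0 − rank ∂_1 = 9 − 8 = 1, and the invariant factors of ∂_1 are all 1, so H_0 = Z.

(K is a triangulation of the Klein bottle.)

H_0 ≅ Z.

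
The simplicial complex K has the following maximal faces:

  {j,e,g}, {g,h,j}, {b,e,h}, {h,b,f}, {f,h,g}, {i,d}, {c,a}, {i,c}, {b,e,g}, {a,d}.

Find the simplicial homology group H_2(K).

Fix the vertex order a < b < c < d < e < f < g < h < i < j and write every simplex with vertices in increasing order. Then dim K = 2 and the simplices of K are:

  0-simplices (10): a, b, c, d, e, f, g, h, i, j
  1-simplices (16): ac, ad, be, bf, bg, bh, ci, di, eg, eh, ej, fg, fh, gh, gj, hj
  2-simplices (6): beg, beh, bfh, egj, fgh, ghj

giving chain groups C_0 ≅ Z^10, C_1 ≅ Z^16, C_2 ≅ Z^6.

The boundary map ∂_1: C_1 → C_0 sends each edge [p,q] (with p < q) to q − p. For instance
  ∂hj = j − h.
The resulting 10×16 matrix has rank 8, and its Smith normal form has invariant factors (1,1,1,1,1,1,1,1).

Boundary ∂_2: C_2 → C_1 sends each 2-simplex [p,q,r] to [q,r] − [p,r] + [p,q]. For instance
  ∂ghj = hj − gj + gh,
  ∂fgh = gh − fh + fg.
The resulting 16×6 matrix has rank 6, and its Smith normal form has invariant factors (1,1,1,1,1,1).

From H_k ≅ ker(∂_k) / im(∂_{k+1}) we obtain:

  H_2: rank ker ∂_2 − rank ∂_3 = (6 − 6) − 0 = 0, and there is no ∂_3, so H_2 ≅ 0.

H_2 = 0.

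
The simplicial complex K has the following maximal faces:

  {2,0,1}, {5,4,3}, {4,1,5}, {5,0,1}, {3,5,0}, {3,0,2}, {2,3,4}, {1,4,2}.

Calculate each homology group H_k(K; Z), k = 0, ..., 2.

H_0 ≅ Z,  H_1 = 0,  H_2 ≅ Z.

Fix the vertex order 0 < 1 < 2 < 3 < 4 < 5 and write every simplex with vertices in increasing order. Then dim K = 2 and the simplices of K are:

  0-simplices (6): [0], [1], [2], [3], [4], [5]
  1-simplices (12): [0,1], [0,2], [0,3], [0,5], [1,2], [1,4], [1,5], [2,3], [2,4], [3,4], [3,5], [4,5]
  2-simplices (8): [0,1,2], [0,1,5], [0,2,3], [0,3,5], [1,2,4], [1,4,5], [2,3,4], [3,4,5]

giving chain groups C_0 ≅ Z^6, C_1 ≅ Z^12, C_2 ≅ Z^8.

Boundary ∂_1: C_1 → C_0 sends each edge [p,q] (with p < q) to q − p.
This gives a 6×12 integer matrix of rank 5; reducing to Smith normal form yields diagonal entries (1,1,1,1,1).

∂_2: C_2 → C_1 maps a triangle to the signed sum of its edges. For instance
  ∂[0,3,5] = [3,5] − [0,5] + [0,3],
  ∂[1,2,4] = [2,4] − [1,4] + [1,2].
This gives a 12×8 integer matrix of rank 7; reducing to Smith normal form yields diagonal entries (1,1,1,1,1,1,1).

From H_k ≅ ker(∂_k) / im(∂_{k+1}) we obtain:

  H_0: rank C_0 − rank ∂_1 = 6 − 5 = 1, and the invariant factors of ∂_1 are all 1, so H_0 ≅ Z.
  H_1: rank ker ∂_1 − rank ∂_2 = (12 − 5) − 7 = 0, and the invariant factors of ∂_2 are all 1, so H_1 ≅ 0.
  H_2: rank ker ∂_2 − rank ∂_3 = (8 − 7) − 0 = 1, and there is no ∂_3, so H_2 ≅ Z.

As a check, the Euler characteristic is 6 − 12 + 8 = 2, which agrees with 1 − 0 + 1 = 2.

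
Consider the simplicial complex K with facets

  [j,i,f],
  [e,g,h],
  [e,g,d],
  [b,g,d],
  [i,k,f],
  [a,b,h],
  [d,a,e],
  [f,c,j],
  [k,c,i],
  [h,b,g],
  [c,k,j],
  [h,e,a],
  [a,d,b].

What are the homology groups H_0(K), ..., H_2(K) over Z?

Take the total order a < b < c < d < e < f < g < h < i < j < k on the vertex set. Then K (dimension 2) consists of the simplices:

  0-simplices (11): a, b, c, d, e, f, g, h, i, j, k
  1-simplices (22): ab, ad, ae, ah, bd, bg, bh, cf, ci, cj, ck, de, dg, eg, eh, fi, fj, fk, gh, ij, ik, jk
  2-simplices (13): abd, abh, ade, aeh, bdg, bgh, cfj, cik, cjk, deg, egh, fij, fik

so the chain groups are C_0 ≅ Z^11, C_1 ≅ Z^22, C_2 ≅ Z^13.

The boundary map ∂_1: C_1 → C_0 sends each edge [p,q] (with p < q) to q − p. For instance
  ∂de = e − d.
As a 11×22 matrix over Z this has rank 9, with invariant factors (1,1,1,1,1,1,1,1,1).

Boundary ∂_2: C_2 → C_1 acts by ∂[p,q,r] = [q,r] − [p,r] + [p,q]. For instance
  ∂bgh = gh − bh + bg,
  ∂cjk = jk − ck + cj.
The 22×13 boundary matrix has rank 12 and Smith normal form diag(1,1,1,1,1,1,1,1,1,1,1,1).

Reading off H_k = ker ∂_k / im ∂_{k+1}:

  H_0: rank C_0 − rank ∂_1 = 11 − 9 = 2, and the invariant factors of ∂_1 are all 1, so H_0 ≅ Z^2.
  H_1: rank ker ∂_1 − rank ∂_2 = (22 − 9) − 12 = 1, and the invariant factors of ∂_2 are all 1, so H_1 ≅ Z.
  H_2: rank ker ∂_2 − rank ∂_3 = (13 − 12) − 0 = 1, and there is no ∂_3, so H_2 ≅ Z.

H_0 ≅ Z^2,  H_1 ≅ Z,  H_2 ≅ Z.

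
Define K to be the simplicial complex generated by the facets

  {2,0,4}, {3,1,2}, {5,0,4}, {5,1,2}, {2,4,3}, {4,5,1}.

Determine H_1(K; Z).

Order the vertices as 0 < 1 < 2 < 3 < 4 < 5. Listing each simplex with vertices in this order, K has dimension 2 with simplices:

  0-simplices (6): [0], [1], [2], [3], [4], [5]
  1-simplices (12): [0,2], [0,4], [0,5], [1,2], [1,3], [1,4], [1,5], [2,3], [2,4], [2,5], [3,4], [4,5]
  2-simplices (6): [0,2,4], [0,4,5], [1,2,3], [1,2,5], [1,4,5], [2,3,4]

Hence C_0 ≅ Z^6, C_1 ≅ Z^12, C_2 ≅ Z^6.

The boundary map ∂_1: C_1 → C_0 maps an edge to its endpoints' difference, ∂[p,q] = q − p. For instance
  ∂[4,5] = [5] − [4].
The resulting 6×12 matrix has rank 5, and its Smith normal form has invariant factors (1,1,1,1,1).

The boundary map ∂_2: C_2 → C_1 sends each 2-simplex [p,q,r] to [q,r] − [p,r] + [p,q]. For instance
  ∂[0,2,4] = [2,4] − [0,4] + [0,2],
  ∂[1,4,5] = [4,5] − [1,5] + [1,4].
The resulting 12×6 matrix has rank 6, and its Smith normal form has invariant factors (1,1,1,1,1,1).

Computing H_k = (kernel of ∂_k) / (image of ∂_{k+1}):

  H_1: rank ker ∂_1 − rank ∂_2 = (12 − 5) − 6 = 1, and the invariant factors of ∂_2 are all 1, so H_1 ≅ Z.

H_1 ≅ Z.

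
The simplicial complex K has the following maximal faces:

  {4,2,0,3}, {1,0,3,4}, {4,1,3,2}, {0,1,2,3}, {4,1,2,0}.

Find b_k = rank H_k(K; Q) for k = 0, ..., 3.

b_0 = 1, b_1 = 0, b_2 = 0, b_3 = 1.

Order the vertices as 0 < 1 < 2 < 3 < 4. Listing each simplex with vertices in this order, K has dimension 3 with simplices:

  0-simplices (5): [0], [1], [2], [3], [4]
  1-simplices (10): [0,1], [0,2], [0,3], [0,4], [1,2], [1,3], [1,4], [2,3], [2,4], [3,4]
  2-simplices (10): [0,1,2], [0,1,3], [0,1,4], [0,2,3], [0,2,4], [0,3,4], [1,2,3], [1,2,4], [1,3,4], [2,3,4]
  3-simplices (5): [0,1,2,3], [0,1,2,4], [0,1,3,4], [0,2,3,4], [1,2,3,4]

giving chain groups C_0 ≅ Z^5, C_1 ≅ Z^10, C_2 ≅ Z^10, C_3 ≅ Z^5.

∂_1: C_1 → C_0 is given by ∂[p,q] = [q] − [p].
This gives a 5×10 integer matrix of rank 4; reducing to Smith normal form yields diagonal entries (1,1,1,1).

∂_2: C_2 → C_1 sends each 2-simplex [p,q,r] to [q,r] − [p,r] + [p,q]. For instance
  ∂[0,3,4] = [3,4] − [0,4] + [0,3],
  ∂[1,2,4] = [2,4] − [1,4] + [1,2].
This gives a 10×10 integer matrix of rank 6; reducing to Smith normal form yields diagonal entries (1,1,1,1,1,1).

Boundary ∂_3: C_3 → C_2 sends each 3-simplex σ to the alternating sum Σ_i (−1)^i (σ with its i-th vertex removed). For instance
  ∂[0,2,3,4] = [2,3,4] − [0,3,4] + [0,2,4] − [0,2,3],
  ∂[0,1,2,3] = [1,2,3] − [0,2,3] + [0,1,3] − [0,1,2].
The resulting 10×5 matrix has rank 4, and its Smith normal form has invariant factors (1,1,1,1).

From H_k ≅ ker(∂_k) / im(∂_{k+1}) we obtain:

  H_0: rank C_0 − rank ∂_1 = 5 − 4 = 1, and the invariant factors of ∂_1 are all 1, so H_0 ≅ Z.
  H_1: rank ker ∂_1 − rank ∂_2 = (10 − 4) − 6 = 0, and the invariant factors of ∂_2 are all 1, so H_1 ≅ 0.
  H_2: rank ker ∂_2 − rank ∂_3 = (10 − 6) − 4 = 0, and the invariant factors of ∂_3 are all 1, so H_2 ≅ 0.
  H_3: rank ker ∂_3 − rank ∂_4 = (5 − 4) − 0 = 1, and there is no ∂_4, so H_3 ≅ Z.

Hence the Betti numbers are b_0 = 1, b_1 = 0, b_2 = 0, b_3 = 1.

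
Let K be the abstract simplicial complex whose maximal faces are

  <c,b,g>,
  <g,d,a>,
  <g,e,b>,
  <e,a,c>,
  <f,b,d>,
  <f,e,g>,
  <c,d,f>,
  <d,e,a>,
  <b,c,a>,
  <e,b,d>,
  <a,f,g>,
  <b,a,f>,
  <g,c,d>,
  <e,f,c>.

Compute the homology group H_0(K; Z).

H_0 = Z.

We work with the vertex ordering a < b < c < d < e < f < g. The simplices of K, each written with vertices in increasing order, are:

  0-simplices (7): a, b, c, d, e, f, g
  1-simplices (21): ab, ac, ad, ae, af, ag, bc, bd, be, bf, bg, cd, ce, cf, cg, de, df, dg, ef, eg, fg
  2-simplices (14): abc, abf, ace, ade, adg, afg, bcg, bde, bdf, beg, cdf, cdg, cef, efg

so the chain groups are C_0 ≅ Z^7, C_1 ≅ Z^21, C_2 ≅ Z^14.

Boundary ∂_1: C_1 → C_0 maps an edge to its endpoints' difference, ∂[p,q] = q − p. For instance
  ∂dg = g − d.
The 7×21 boundary matrix has rank 6 and Smith normal form diag(1,1,1,1,1,1).

Boundary ∂_2: C_2 → C_1 maps a triangle to the signed sum of its edges. For instance
  ∂ade = de − ae + ad,
  ∂cdg = dg − cg + cd.
The 21×14 boundary matrix has rank 13 and Smith normal form diag(1,1,1,1,1,1,1,1,1,1,1,1,1).

Reading off H_k = ker ∂_k / im ∂_{k+1}:

  H_0: rank C_0 − rank ∂_1 = 7 − 6 = 1, and the invariant factors of ∂_1 are all 1, so H_0 = Z.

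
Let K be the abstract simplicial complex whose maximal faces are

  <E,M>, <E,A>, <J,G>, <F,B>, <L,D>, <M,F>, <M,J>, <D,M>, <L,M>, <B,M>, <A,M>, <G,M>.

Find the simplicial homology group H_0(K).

H_0 ≅ Z.

Fix the vertex order A < B < D < E < F < G < J < L < M and write every simplex with vertices in increasing order. Then dim K = 1 and the simplices of K are:

  0-simplices (9): A, B, D, E, F, G, J, L, M
  1-simplices (12): AE, AM, BF, BM, DL, DM, EM, FM, GJ, GM, JM, LM

giving chain groups C_0 ≅ Z^9, C_1 ≅ Z^12.

∂_1: C_1 → C_0 sends each edge [p,q] (with p < q) to q − p. For instance
  ∂JM = M − J.
The 9×12 boundary matrix has rank 8 and Smith normal form diag(1,1,1,1,1,1,1,1).

From H_k ≅ ker(∂_k) / im(∂_{k+1}) we obtain:

  H_0: rank C_0 − rank ∂_1 = 9 − 8 = 1, and the invariant factors of ∂_1 are all 1, so H_0 ≅ Z.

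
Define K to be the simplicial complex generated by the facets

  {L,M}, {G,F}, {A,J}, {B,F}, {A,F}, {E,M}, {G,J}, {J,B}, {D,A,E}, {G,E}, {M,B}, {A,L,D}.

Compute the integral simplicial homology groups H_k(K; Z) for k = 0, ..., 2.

We work with the vertex ordering A < B < D < E < F < G < J < L < M. The simplices of K, each written with vertices in increasing order, are:

  0-simplices (9): A, B, D, E, F, G, J, L, M
  1-simplices (15): AD, AE, AF, AJ, AL, BF, BJ, BM, DE, DL, EG, EM, FG, GJ, LM
  2-simplices (2): ADE, ADL

so the chain groups are C_0 ≅ Z^9, C_1 ≅ Z^15, C_2 ≅ Z^2.

∂_1: C_1 → C_0 sends each edge [p,q] (with p < q) to q − p.
The resulting 9×15 matrix has rank 8, and its Smith normal form has invariant factors (1,1,1,1,1,1,1,1).

The boundary map ∂_2: C_2 → C_1 sends each 2-simplex [p,q,r] to [q,r] − [p,r] + [p,q]. For instance
  ∂ADL = DL − AL + AD,
  ∂ADE = DE − AE + AD.
As a 15×2 matrix over Z this has rank 2, with invariant factors (1,1).

Now H_k = ker ∂_k / im ∂_{k+1}, so:

  H_0: rank C_0 − rank ∂_1 = 9 − 8 = 1, and the invariant factors of ∂_1 are all 1, so H_0 = Z.
  H_1: rank ker ∂_1 − rank ∂_2 = (15 − 8) − 2 = 5, and the invariant factors of ∂_2 are all 1, so H_1 = Z^5.
  H_2: rank ker ∂_2 − rank ∂_3 = (2 − 2) − 0 = 0, and there is no ∂_3, so H_2 = 0.

As a check, the Euler characteristic is 9 − 15 + 2 = -4, which agrees with 1 − 5 + 0 = -4.

H_0 ≅ Z,  H_1 ≅ Z^5,  H_2 = 0.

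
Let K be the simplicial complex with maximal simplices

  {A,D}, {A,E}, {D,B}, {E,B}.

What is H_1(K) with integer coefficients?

K has 4 vertices, 4 edges.
rank ∂_1 = 3, rank ∂_2 = 0 ⇒ b_1 = 4 − 3 − 0 = 1. So H_1 = Z.

H_1 ≅ Z.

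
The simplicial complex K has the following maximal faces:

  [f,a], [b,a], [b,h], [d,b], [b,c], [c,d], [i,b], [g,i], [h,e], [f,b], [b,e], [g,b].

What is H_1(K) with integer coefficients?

H_1 ≅ Z^4.

K has 9 vertices, 12 edges.
rank ∂_1 = 8, rank ∂_2 = 0 ⇒ b_1 = 12 − 8 − 0 = 4. So H_1 ≅ Z^4.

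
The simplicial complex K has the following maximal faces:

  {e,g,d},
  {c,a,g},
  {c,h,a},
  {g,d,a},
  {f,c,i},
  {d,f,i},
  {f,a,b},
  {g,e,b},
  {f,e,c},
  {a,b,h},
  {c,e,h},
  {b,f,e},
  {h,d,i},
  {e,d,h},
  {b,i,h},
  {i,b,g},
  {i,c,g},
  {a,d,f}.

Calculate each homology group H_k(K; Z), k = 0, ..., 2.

Take the total order a < b < c < d < e < f < g < h < i on the vertex set. Then K (dimension 2) consists of the simplices:

  0-simplices (9): a, b, c, d, e, f, g, h, i
  1-simplices (27): ab, ac, ad, af, ag, ah, be, bf, bg, bh, bi, ce, cf, cg, ch, ci, de, df, dg, dh, di, ef, eg, eh, fi, gi, hi
  2-simplices (18): abf, abh, acg, ach, adf, adg, bef, beg, bgi, bhi, cef, ceh, cfi, cgi, deg, deh, dfi, dhi

so the chain groups are C_0 ≅ Z^9, C_1 ≅ Z^27, C_2 ≅ Z^18.

Boundary ∂_1: C_1 → C_0 maps an edge to its endpoints' difference, ∂[p,q] = q − p.
The 9×27 boundary matrix has rank 8 and Smith normal form diag(1,1,1,1,1,1,1,1).

∂_2: C_2 → C_1 maps a triangle to the signed sum of its edges. For instance
  ∂bef = ef − bf + be,
  ∂ach = ch − ah + ac.
The 27×18 boundary matrix has rank 17 and Smith normal form diag(1,1,1,1,1,1,1,1,1,1,1,1,1,1,1,1,1).

From H_k ≅ ker(∂_k) / im(∂_{k+1}) we obtain:

  H_0: rank C_0 − rank ∂_1 = 9 − 8 = 1, and the invariant factors of ∂_1 are all 1, so H_0 = Z.
  H_1: rank ker ∂_1 − rank ∂_2 = (27 − 8) − 17 = 2, and the invariant factors of ∂_2 are all 1, so H_1 = Z^2.
  H_2: rank ker ∂_2 − rank ∂_3 = (18 − 17) − 0 = 1, and there is no ∂_3, so H_2 = Z.

H_0 ≅ Z,  H_1 ≅ Z^2,  H_2 ≅ Z.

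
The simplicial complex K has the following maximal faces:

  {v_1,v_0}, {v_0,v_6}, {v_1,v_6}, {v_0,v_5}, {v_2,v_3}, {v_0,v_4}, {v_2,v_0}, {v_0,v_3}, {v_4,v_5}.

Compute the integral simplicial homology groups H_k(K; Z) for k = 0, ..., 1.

K has 7 vertices, 9 edges.
rank ∂_0 = 0, rank ∂_1 = 6 ⇒ b_0 = 7 − 0 − 6 = 1; all invariant factors of ∂_1 are 1 so no torsion. So H_0 ≅ Z.
rank ∂_1 = 6, rank ∂_2 = 0 ⇒ b_1 = 9 − 6 − 0 = 3. So H_1 ≅ Z^3.

H_0 ≅ Z,  H_1 ≅ Z^3.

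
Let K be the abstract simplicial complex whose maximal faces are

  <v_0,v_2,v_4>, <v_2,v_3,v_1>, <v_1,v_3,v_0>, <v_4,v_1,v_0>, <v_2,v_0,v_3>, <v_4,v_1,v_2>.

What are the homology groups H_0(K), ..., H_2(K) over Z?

K has 5 vertices, 9 edges, 6 triangles.
rank ∂_0 = 0, rank ∂_1 = 4 ⇒ b_0 = 5 − 0 − 4 = 1; all invariant factors of ∂_1 are 1 so no torsion. So H_0 ≅ Z.
rank ∂_1 = 4, rank ∂_2 = 5 ⇒ b_1 = 9 − 4 − 5 = 0; all invariant factors of ∂_2 are 1 so no torsion. So H_1 ≅ 0.
rank ∂_2 = 5, rank ∂_3 = 0 ⇒ b_2 = 6 − 5 − 0 = 1. So H_2 ≅ Z.

H_0 ≅ Z,  H_1 = 0,  H_2 ≅ Z.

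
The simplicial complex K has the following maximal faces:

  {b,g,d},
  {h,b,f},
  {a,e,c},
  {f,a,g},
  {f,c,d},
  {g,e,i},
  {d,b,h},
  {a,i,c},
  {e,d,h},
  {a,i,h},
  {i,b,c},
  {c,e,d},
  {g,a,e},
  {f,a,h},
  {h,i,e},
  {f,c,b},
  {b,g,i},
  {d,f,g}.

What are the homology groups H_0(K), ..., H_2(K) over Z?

Take the total order a < b < c < d < e < f < g < h < i on the vertex set. Then K (dimension 2) consists of the simplices:

  0-simplices (9): a, b, c, d, e, f, g, h, i
  1-simplices (27): ac, ae, af, ag, ah, ai, bc, bd, bf, bg, bh, bi, cd, ce, cf, ci, de, df, dg, dh, eg, eh, ei, fg, fh, gi, hi
  2-simplices (18): ace, aci, aeg, afg, afh, ahi, bcf, bci, bdg, bdh, bfh, bgi, cde, cdf, deh, dfg, egi, ehi

Hence C_0 ≅ Z^9, C_1 ≅ Z^27, C_2 ≅ Z^18.

The boundary map ∂_1: C_1 → C_0 maps an edge to its endpoints' difference, ∂[p,q] = q − p.
The resulting 9×27 matrix has rank 8, and its Smith normal form has invariant factors (1,1,1,1,1,1,1,1).

The boundary map ∂_2: C_2 → C_1 maps a triangle to the signed sum of its edges. For instance
  ∂cde = de − ce + cd,
  ∂bci = ci − bi + bc.
The resulting 27×18 matrix has rank 18, and its Smith normal form has invariant factors (1,1,1,1,1,1,1,1,1,1,1,1,1,1,1,1,1,2).

Now H_k = ker ∂_k / im ∂_{k+1}, so:

  H_0: rank C_0 − rank ∂_1 = 9 − 8 = 1, and the invariant factors of ∂_1 are all 1, so H_0 = Z.
  H_1: rank ker ∂_1 − rank ∂_2 = (27 − 8) − 18 = 1, and ∂_2 has invariant factor 2 > 1, so H_1 = Z ⊕ Z/2.
  H_2: rank ker ∂_2 − rank ∂_3 = (18 − 18) − 0 = 0, and there is no ∂_3, so H_2 = 0.

As a check, the Euler characteristic is 9 − 27 + 18 = 0, which agrees with 1 − 1 + 0 = 0.

H_0 ≅ Z,  H_1 ≅ Z ⊕ Z/2,  H_2 = 0.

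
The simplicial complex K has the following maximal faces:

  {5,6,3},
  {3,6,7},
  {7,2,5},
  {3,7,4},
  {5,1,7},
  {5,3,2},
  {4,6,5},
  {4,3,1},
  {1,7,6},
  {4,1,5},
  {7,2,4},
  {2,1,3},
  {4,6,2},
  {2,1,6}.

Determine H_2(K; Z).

Fix the vertex order 1 < 2 < 3 < 4 < 5 < 6 < 7 and write every simplex with vertices in increasing order. Then dim K = 2 and the simplices of K are:

  0-simplices (7): [1], [2], [3], [4], [5], [6], [7]
  1-simplices (21): [1,2], [1,3], [1,4], [1,5], [1,6], [1,7], [2,3], [2,4], [2,5], [2,6], [2,7], [3,4], [3,5], [3,6], [3,7], [4,5], [4,6], [4,7], [5,6], [5,7], [6,7]
  2-simplices (14): [1,2,3], [1,2,6], [1,3,4], [1,4,5], [1,5,7], [1,6,7], [2,3,5], [2,4,6], [2,4,7], [2,5,7], [3,4,7], [3,5,6], [3,6,7], [4,5,6]

Hence C_0 ≅ Z^7, C_1 ≅ Z^21, C_2 ≅ Z^14.

The boundary map ∂_1: C_1 → C_0 sends each edge [p,q] (with p < q) to q − p. For instance
  ∂[1,5] = [5] − [1].
As a 7×21 matrix over Z this has rank 6, with invariant factors (1,1,1,1,1,1).

Boundary ∂_2: C_2 → C_1 sends each 2-simplex [p,q,r] to [q,r] − [p,r] + [p,q]. For instance
  ∂[3,5,6] = [5,6] − [3,6] + [3,5],
  ∂[1,2,6] = [2,6] − [1,6] + [1,2].
The resulting 21×14 matrix has rank 13, and its Smith normal form has invariant factors (1,1,1,1,1,1,1,1,1,1,1,1,1).

Now H_k = ker ∂_k / im ∂_{k+1}, so:

  H_2: rank ker ∂_2 − rank ∂_3 = (14 − 13) − 0 = 1, and there is no ∂_3, so H_2 ≅ Z.

(K is a triangulation of the torus T^2.)

H_2 = Z.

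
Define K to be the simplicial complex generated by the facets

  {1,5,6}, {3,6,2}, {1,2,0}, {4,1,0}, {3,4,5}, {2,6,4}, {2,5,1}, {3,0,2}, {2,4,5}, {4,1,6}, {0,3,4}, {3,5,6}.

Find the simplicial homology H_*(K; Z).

H_0 ≅ Z,  H_1 ≅ Z/2,  H_2 = 0.

Fix the vertex order 0 < 1 < 2 < 3 < 4 < 5 < 6 and write every simplex with vertices in increasing order. Then dim K = 2 and the simplices of K are:

  0-simplices (7): [0], [1], [2], [3], [4], [5], [6]
  1-simplices (18): [0,1], [0,2], [0,3], [0,4], [1,2], [1,4], [1,5], [1,6], [2,3], [2,4], [2,5], [2,6], [3,4], [3,5], [3,6], [4,5], [4,6], [5,6]
  2-simplices (12): [0,1,2], [0,1,4], [0,2,3], [0,3,4], [1,2,5], [1,4,6], [1,5,6], [2,3,6], [2,4,5], [2,4,6], [3,4,5], [3,5,6]

Hence C_0 ≅ Z^7, C_1 ≅ Z^18, C_2 ≅ Z^12.

∂_1: C_1 → C_0 sends each edge [p,q] (with p < q) to q − p. For instance
  ∂[3,5] = [5] − [3].
As a 7×18 matrix over Z this has rank 6, with invariant factors (1,1,1,1,1,1).

The boundary map ∂_2: C_2 → C_1 acts by ∂[p,q,r] = [q,r] − [p,r] + [p,q]. For instance
  ∂[0,2,3] = [2,3] − [0,3] + [0,2],
  ∂[2,4,6] = [4,6] − [2,6] + [2,4].
As a 18×12 matrix over Z this has rank 12, with invariant factors (1,1,1,1,1,1,1,1,1,1,1,2).

Computing H_k = (kernel of ∂_k) / (image of ∂_{k+1}):

  H_0: rank C_0 − rank ∂_1 = 7 − 6 = 1, and the invariant factors of ∂_1 are all 1, so H_0 = Z.
  H_1: rank ker ∂_1 − rank ∂_2 = (18 − 6) − 12 = 0, and ∂_2 has invariant factor 2 > 1, so H_1 = Z/2.
  H_2: rank ker ∂_2 − rank ∂_3 = (12 − 12) − 0 = 0, and there is no ∂_3, so H_2 = 0.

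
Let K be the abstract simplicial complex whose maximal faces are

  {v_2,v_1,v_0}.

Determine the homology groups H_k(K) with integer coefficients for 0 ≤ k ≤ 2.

We work with the vertex ordering v_0 < v_1 < v_2. The simplices of K, each written with vertices in increasing order, are:

  0-simplices (3): [v_0], [v_1], [v_2]
  1-simplices (3): [v_0,v_1], [v_0,v_2], [v_1,v_2]
  2-simplices (1): [v_0,v_1,v_2]

Hence C_0 ≅ Z^3, C_1 ≅ Z^3, C_2 ≅ Z^1.

The boundary map ∂_1: C_1 → C_0 maps an edge to its endpoints' difference, ∂[p,q] = q − p. For instance
  ∂[v_0,v_1] = [v_1] − [v_0].
The 3×3 boundary matrix has rank 2 and Smith normal form diag(1,1).

The boundary map ∂_2: C_2 → C_1 acts by ∂[p,q,r] = [q,r] − [p,r] + [p,q]. For instance
  ∂[v_0,v_1,v_2] = [v_1,v_2] − [v_0,v_2] + [v_0,v_1].
The resulting 3×1 matrix has rank 1, and its Smith normal form has invariant factors (1).

Computing H_k = (kernel of ∂_k) / (image of ∂_{k+1}):

  H_0: rank C_0 − rank ∂_1 = 3 − 2 = 1, and the invariant factors of ∂_1 are all 1, so H_0 = Z.
  H_1: rank ker ∂_1 − rank ∂_2 = (3 − 2) − 1 = 0, and the invariant factors of ∂_2 are all 1, so H_1 = 0.
  H_2: rank ker ∂_2 − rank ∂_3 = (1 − 1) − 0 = 0, and there is no ∂_3, so H_2 = 0.

As a check, the Euler characteristic is 3 − 3 + 1 = 1, which agrees with 1 − 0 + 0 = 1.
(K is a triangulation of the 2-simplex.)

H_0 ≅ Z,  H_1 = 0,  H_2 = 0.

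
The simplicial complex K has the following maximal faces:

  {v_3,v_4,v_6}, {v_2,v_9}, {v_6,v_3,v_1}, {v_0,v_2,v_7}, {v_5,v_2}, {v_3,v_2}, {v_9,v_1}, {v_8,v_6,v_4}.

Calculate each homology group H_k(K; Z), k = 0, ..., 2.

Take the total order v_0 < v_1 < v_2 < v_3 < v_4 < v_5 < v_6 < v_7 < v_8 < v_9 on the vertex set. Then K (dimension 2) consists of the simplices:

  0-simplices (10): [v_0], [v_1], [v_2], [v_3], [v_4], [v_5], [v_6], [v_7], [v_8], [v_9]
  1-simplices (14): [v_0,v_2], [v_0,v_7], [v_1,v_3], [v_1,v_6], [v_1,v_9], [v_2,v_3], [v_2,v_5], [v_2,v_7], [v_2,v_9], [v_3,v_4], [v_3,v_6], [v_4,v_6], [v_4,v_8], [v_6,v_8]
  2-simplices (4): [v_0,v_2,v_7], [v_1,v_3,v_6], [v_3,v_4,v_6], [v_4,v_6,v_8]

giving chain groups C_0 ≅ Z^10, C_1 ≅ Z^14, C_2 ≅ Z^4.

The boundary map ∂_1: C_1 → C_0 is given by ∂[p,q] = [q] − [p]. For instance
  ∂[v_1,v_9] = [v_9] − [v_1].
This gives a 10×14 integer matrix of rank 9; reducing to Smith normal form yields diagonal entries (1,1,1,1,1,1,1,1,1).

Boundary ∂_2: C_2 → C_1 acts by ∂[p,q,r] = [q,r] − [p,r] + [p,q]. For instance
  ∂[v_3,v_4,v_6] = [v_4,v_6] − [v_3,v_6] + [v_3,v_4],
  ∂[v_0,v_2,v_7] = [v_2,v_7] − [v_0,v_7] + [v_0,v_2].
The resulting 14×4 matrix has rank 4, and its Smith normal form has invariant factors (1,1,1,1).

From H_k ≅ ker(∂_k) / im(∂_{k+1}) we obtain:

  H_0: rank C_0 − rank ∂_1 = 10 − 9 = 1, and the invariant factors of ∂_1 are all 1, so H_0 ≅ Z.
  H_1: rank ker ∂_1 − rank ∂_2 = (14 − 9) − 4 = 1, and the invariant factors of ∂_2 are all 1, so H_1 ≅ Z.
  H_2: rank ker ∂_2 − rank ∂_3 = (4 − 4) − 0 = 0, and there is no ∂_3, so H_2 ≅ 0.

As a check, the Euler characteristic is 10 − 14 + 4 = 0, which agrees with 1 − 1 + 0 = 0.

H_0 ≅ Z,  H_1 ≅ Z,  H_2 = 0.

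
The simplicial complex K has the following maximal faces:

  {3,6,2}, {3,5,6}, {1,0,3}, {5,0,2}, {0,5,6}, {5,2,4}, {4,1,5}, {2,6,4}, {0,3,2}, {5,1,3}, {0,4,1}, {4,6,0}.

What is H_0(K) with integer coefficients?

H_0 = Z.

Take the total order 0 < 1 < 2 < 3 < 4 < 5 < 6 on the vertex set. Then K (dimension 2) consists of the simplices:

  0-simplices (7): [0], [1], [2], [3], [4], [5], [6]
  1-simplices (18): [0,1], [0,2], [0,3], [0,4], [0,5], [0,6], [1,3], [1,4], [1,5], [2,3], [2,4], [2,5], [2,6], [3,5], [3,6], [4,5], [4,6], [5,6]
  2-simplices (12): [0,1,3], [0,1,4], [0,2,3], [0,2,5], [0,4,6], [0,5,6], [1,3,5], [1,4,5], [2,3,6], [2,4,5], [2,4,6], [3,5,6]

Hence C_0 ≅ Z^7, C_1 ≅ Z^18, C_2 ≅ Z^12.

The boundary map ∂_1: C_1 → C_0 sends each edge [p,q] (with p < q) to q − p. For instance
  ∂[2,5] = [5] − [2].
The resulting 7×18 matrix has rank 6, and its Smith normal form has invariant factors (1,1,1,1,1,1).

∂_2: C_2 → C_1 sends each 2-simplex [p,q,r] to [q,r] − [p,r] + [p,q]. For instance
  ∂[0,2,5] = [2,5] − [0,5] + [0,2],
  ∂[2,4,5] = [4,5] − [2,5] + [2,4].
As a 18×12 matrix over Z this has rank 12, with invariant factors (1,1,1,1,1,1,1,1,1,1,1,2).

Computing H_k = (kernel of ∂_k) / (image of ∂_{k+1}):

  H_0: rank C_0 − rank ∂_1 = 7 − 6 = 1, and the invariant factors of ∂_1 are all 1, so H_0 ≅ Z.

(K is a triangulation of the real projective plane RP^2.)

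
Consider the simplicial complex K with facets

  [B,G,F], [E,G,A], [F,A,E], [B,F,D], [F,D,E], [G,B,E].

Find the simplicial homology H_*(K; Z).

K has 6 vertices, 12 edges, 6 triangles.
rank ∂_0 = 0, rank ∂_1 = 5 ⇒ b_0 = 6 − 0 − 5 = 1; all invariant factors of ∂_1 are 1 so no torsion. So H_0 = Z.
rank ∂_1 = 5, rank ∂_2 = 6 ⇒ b_1 = 12 − 5 − 6 = 1; all invariant factors of ∂_2 are 1 so no torsion. So H_1 = Z.
rank ∂_2 = 6, rank ∂_3 = 0 ⇒ b_2 = 6 − 6 − 0 = 0. So H_2 = 0.

H_0 = Z,  H_1 = Z,  H_2 = 0.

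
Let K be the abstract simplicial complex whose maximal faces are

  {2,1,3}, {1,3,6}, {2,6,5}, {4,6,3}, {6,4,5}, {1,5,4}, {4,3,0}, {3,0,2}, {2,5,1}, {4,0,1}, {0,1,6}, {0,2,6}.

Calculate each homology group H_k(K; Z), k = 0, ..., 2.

H_0 = Z,  H_1 = Z/2,  H_2 = 0.

Order the vertices as 0 < 1 < 2 < 3 < 4 < 5 < 6. Listing each simplex with vertices in this order, K has dimension 2 with simplices:

  0-simplices (7): [0], [1], [2], [3], [4], [5], [6]
  1-simplices (18): [0,1], [0,2], [0,3], [0,4], [0,6], [1,2], [1,3], [1,4], [1,5], [1,6], [2,3], [2,5], [2,6], [3,4], [3,6], [4,5], [4,6], [5,6]
  2-simplices (12): [0,1,4], [0,1,6], [0,2,3], [0,2,6], [0,3,4], [1,2,3], [1,2,5], [1,3,6], [1,4,5], [2,5,6], [3,4,6], [4,5,6]

giving chain groups C_0 ≅ Z^7, C_1 ≅ Z^18, C_2 ≅ Z^12.

Boundary ∂_1: C_1 → C_0 maps an edge to its endpoints' difference, ∂[p,q] = q − p. For instance
  ∂[0,6] = [6] − [0].
The resulting 7×18 matrix has rank 6, and its Smith normal form has invariant factors (1,1,1,1,1,1).

The boundary map ∂_2: C_2 → C_1 acts by ∂[p,q,r] = [q,r] − [p,r] + [p,q]. For instance
  ∂[3,4,6] = [4,6] − [3,6] + [3,4],
  ∂[0,1,6] = [1,6] − [0,6] + [0,1].
The resulting 18×12 matrix has rank 12, and its Smith normal form has invariant factors (1,1,1,1,1,1,1,1,1,1,1,2).

Reading off H_k = ker ∂_k / im ∂_{k+1}:

  H_0: rank C_0 − rank ∂_1 = 7 − 6 = 1, and the invariant factors of ∂_1 are all 1, so H_0 ≅ Z.
  H_1: rank ker ∂_1 − rank ∂_2 = (18 − 6) − 12 = 0, and ∂_2 has invariant factor 2 > 1, so H_1 ≅ Z/2.
  H_2: rank ker ∂_2 − rank ∂_3 = (12 − 12) − 0 = 0, and there is no ∂_3, so H_2 ≅ 0.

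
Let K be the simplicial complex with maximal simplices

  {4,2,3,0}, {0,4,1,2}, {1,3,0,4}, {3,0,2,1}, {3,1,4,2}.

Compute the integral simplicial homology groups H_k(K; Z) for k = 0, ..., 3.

H_0 ≅ Z,  H_1 = 0,  H_2 = 0,  H_3 ≅ Z.

We work with the vertex ordering 0 < 1 < 2 < 3 < 4. The simplices of K, each written with vertices in increasing order, are:

  0-simplices (5): [0], [1], [2], [3], [4]
  1-simplices (10): [0,1], [0,2], [0,3], [0,4], [1,2], [1,3], [1,4], [2,3], [2,4], [3,4]
  2-simplices (10): [0,1,2], [0,1,3], [0,1,4], [0,2,3], [0,2,4], [0,3,4], [1,2,3], [1,2,4], [1,3,4], [2,3,4]
  3-simplices (5): [0,1,2,3], [0,1,2,4], [0,1,3,4], [0,2,3,4], [1,2,3,4]

so the chain groups are C_0 ≅ Z^5, C_1 ≅ Z^10, C_2 ≅ Z^10, C_3 ≅ Z^5.

∂_1: C_1 → C_0 is given by ∂[p,q] = [q] − [p]. For instance
  ∂[1,2] = [2] − [1].
This gives a 5×10 integer matrix of rank 4; reducing to Smith normal form yields diagonal entries (1,1,1,1).

Boundary ∂_2: C_2 → C_1 sends each 2-simplex [p,q,r] to [q,r] − [p,r] + [p,q]. For instance
  ∂[0,1,2] = [1,2] − [0,2] + [0,1],
  ∂[0,2,4] = [2,4] − [0,4] + [0,2].
As a 10×10 matrix over Z this has rank 6, with invariant factors (1,1,1,1,1,1).

Boundary ∂_3: C_3 → C_2 sends each 3-simplex σ to the alternating sum Σ_i (−1)^i (σ with its i-th vertex removed). For instance
  ∂[0,1,2,4] = [1,2,4] − [0,2,4] + [0,1,4] − [0,1,2],
  ∂[0,1,2,3] = [1,2,3] − [0,2,3] + [0,1,3] − [0,1,2].
The resulting 10×5 matrix has rank 4, and its Smith normal form has invariant factors (1,1,1,1).

From H_k ≅ ker(∂_k) / im(∂_{k+1}) we obtain:

  H_0: rank C_0 − rank ∂_1 = 5 − 4 = 1, and the invariant factors of ∂_1 are all 1, so H_0 = Z.
  H_1: rank ker ∂_1 − rank ∂_2 = (10 − 4) − 6 = 0, and the invariant factors of ∂_2 are all 1, so H_1 = 0.
  H_2: rank ker ∂_2 − rank ∂_3 = (10 − 6) − 4 = 0, and the invariant factors of ∂_3 are all 1, so H_2 = 0.
  H_3: rank ker ∂_3 − rank ∂_4 = (5 − 4) − 0 = 1, and there is no ∂_4, so H_3 = Z.

(K is a triangulation of the 3-sphere S^3.)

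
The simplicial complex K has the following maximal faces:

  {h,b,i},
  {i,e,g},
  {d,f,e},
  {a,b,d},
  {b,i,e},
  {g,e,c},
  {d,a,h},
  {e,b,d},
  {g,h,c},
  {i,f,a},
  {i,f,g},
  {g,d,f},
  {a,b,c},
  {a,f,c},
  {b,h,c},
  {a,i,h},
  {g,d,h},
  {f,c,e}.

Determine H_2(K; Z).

Fix the vertex order a < b < c < d < e < f < g < h < i and write every simplex with vertices in increasing order. Then dim K = 2 and the simplices of K are:

  0-simplices (9): a, b, c, d, e, f, g, h, i
  1-simplices (27): ab, ac, ad, af, ah, ai, bc, bd, be, bh, bi, ce, cf, cg, ch, de, df, dg, dh, ef, eg, ei, fg, fi, gh, gi, hi
  2-simplices (18): abc, abd, acf, adh, afi, ahi, bch, bde, bei, bhi, cef, ceg, cgh, def, dfg, dgh, egi, fgi

so the chain groups are C_0 ≅ Z^9, C_1 ≅ Z^27, C_2 ≅ Z^18.

The boundary map ∂_1: C_1 → C_0 maps an edge to its endpoints' difference, ∂[p,q] = q − p. For instance
  ∂bd = d − b.
The 9×27 boundary matrix has rank 8 and Smith normal form diag(1,1,1,1,1,1,1,1).

∂_2: C_2 → C_1 maps a triangle to the signed sum of its edges. For instance
  ∂ahi = hi − ai + ah,
  ∂egi = gi − ei + eg.
This gives a 27×18 integer matrix of rank 18; reducing to Smith normal form yields diagonal entries (1,1,1,1,1,1,1,1,1,1,1,1,1,1,1,1,1,2).

From H_k ≅ ker(∂_k) / im(∂_{k+1}) we obtain:

  H_2: rank ker ∂_2 − rank ∂_3 = (18 − 18) − 0 = 0, and there is no ∂_3, so H_2 ≅ 0.

(K is a triangulation of the Klein bottle.)

H_2 ≅ 0.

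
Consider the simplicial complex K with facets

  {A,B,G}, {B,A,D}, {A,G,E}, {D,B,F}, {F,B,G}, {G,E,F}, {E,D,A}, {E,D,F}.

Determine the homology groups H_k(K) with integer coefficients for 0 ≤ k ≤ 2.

H_0 = Z,  H_1 = 0,  H_2 = Z.

Fix the vertex order A < B < D < E < F < G and write every simplex with vertices in increasing order. Then dim K = 2 and the simplices of K are:

  0-simplices (6): A, B, D, E, F, G
  1-simplices (12): AB, AD, AE, AG, BD, BF, BG, DE, DF, EF, EG, FG
  2-simplices (8): ABD, ABG, ADE, AEG, BDF, BFG, DEF, EFG

Hence C_0 ≅ Z^6, C_1 ≅ Z^12, C_2 ≅ Z^8.

The boundary map ∂_1: C_1 → C_0 maps an edge to its endpoints' difference, ∂[p,q] = q − p.
This gives a 6×12 integer matrix of rank 5; reducing to Smith normal form yields diagonal entries (1,1,1,1,1).

Boundary ∂_2: C_2 → C_1 sends each 2-simplex [p,q,r] to [q,r] − [p,r] + [p,q]. For instance
  ∂DEF = EF − DF + DE,
  ∂ABD = BD − AD + AB.
As a 12×8 matrix over Z this has rank 7, with invariant factors (1,1,1,1,1,1,1).

Reading off H_k = ker ∂_k / im ∂_{k+1}:

  H_0: rank C_0 − rank ∂_1 = 6 − 5 = 1, and the invariant factors of ∂_1 are all 1, so H_0 ≅ Z.
  H_1: rank ker ∂_1 − rank ∂_2 = (12 − 5) − 7 = 0, and the invariant factors of ∂_2 are all 1, so H_1 ≅ 0.
  H_2: rank ker ∂_2 − rank ∂_3 = (8 − 7) − 0 = 1, and there is no ∂_3, so H_2 ≅ Z.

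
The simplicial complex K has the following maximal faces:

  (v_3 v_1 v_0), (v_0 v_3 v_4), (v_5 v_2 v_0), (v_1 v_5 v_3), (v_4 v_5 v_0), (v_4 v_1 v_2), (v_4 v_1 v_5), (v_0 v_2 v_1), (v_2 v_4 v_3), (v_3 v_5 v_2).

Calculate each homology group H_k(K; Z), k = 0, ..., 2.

H_0 ≅ Z,  H_1 ≅ Z_2,  H_2 = 0.

We work with the vertex ordering v_0 < v_1 < v_2 < v_3 < v_4 < v_5. The simplices of K, each written with vertices in increasing order, are:

  0-simplices (6): [v_0], [v_1], [v_2], [v_3], [v_4], [v_5]
  1-simplices (15): (15 of them)
  2-simplices (10): [v_0,v_1,v_2], [v_0,v_1,v_3], [v_0,v_2,v_5], [v_0,v_3,v_4], [v_0,v_4,v_5], [v_1,v_2,v_4], [v_1,v_3,v_5], [v_1,v_4,v_5], [v_2,v_3,v_4], [v_2,v_3,v_5]

so the chain groups are C_0 ≅ Z^6, C_1 ≅ Z^15, C_2 ≅ Z^10.

Boundary ∂_1: C_1 → C_0 is given by ∂[p,q] = [q] − [p].
The 6×15 boundary matrix has rank 5 and Smith normal form diag(1,1,1,1,1).

∂_2: C_2 → C_1 acts by ∂[p,q,r] = [q,r] − [p,r] + [p,q]. For instance
  ∂[v_0,v_1,v_3] = [v_1,v_3] − [v_0,v_3] + [v_0,v_1],
  ∂[v_0,v_2,v_5] = [v_2,v_5] − [v_0,v_5] + [v_0,v_2].
The resulting 15×10 matrix has rank 10, and its Smith normal form has invariant factors (1,1,1,1,1,1,1,1,1,2).

From H_k ≅ ker(∂_k) / im(∂_{k+1}) we obtain:

  H_0: rank C_0 − rank ∂_1 = 6 − 5 = 1, and the invariant factors of ∂_1 are all 1, so H_0 = Z.
  H_1: rank ker ∂_1 − rank ∂_2 = (15 − 5) − 10 = 0, and ∂_2 has invariant factor 2 > 1, so H_1 = Z_2.
  H_2: rank ker ∂_2 − rank ∂_3 = (10 − 10) − 0 = 0, and there is no ∂_3, so H_2 = 0.

(K is a triangulation of the real projective plane RP^2.)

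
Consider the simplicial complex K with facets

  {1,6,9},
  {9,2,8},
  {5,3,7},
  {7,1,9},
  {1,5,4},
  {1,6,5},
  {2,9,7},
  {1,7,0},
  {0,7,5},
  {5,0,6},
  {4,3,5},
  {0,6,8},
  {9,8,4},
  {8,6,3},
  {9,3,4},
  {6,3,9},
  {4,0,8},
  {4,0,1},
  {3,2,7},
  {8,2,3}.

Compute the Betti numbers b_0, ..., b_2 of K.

We work with the vertex ordering 0 < 1 < 2 < 3 < 4 < 5 < 6 < 7 < 8 < 9. The simplices of K, each written with vertices in increasing order, are:

  0-simplices (10): [0], [1], [2], [3], [4], [5], [6], [7], [8], [9]
  1-simplices (30): (30 of them)
  2-simplices (20): (20 of them)

giving chain groups C_0 ≅ Z^10, C_1 ≅ Z^30, C_2 ≅ Z^20.

∂_1: C_1 → C_0 sends each edge [p,q] (with p < q) to q − p. For instance
  ∂[0,6] = [6] − [0].
This gives a 10×30 integer matrix of rank 9; reducing to Smith normal form yields diagonal entries (1,1,1,1,1,1,1,1,1).

Boundary ∂_2: C_2 → C_1 maps a triangle to the signed sum of its edges. For instance
  ∂[2,8,9] = [8,9] − [2,9] + [2,8],
  ∂[1,5,6] = [5,6] − [1,6] + [1,5].
This gives a 30×20 integer matrix of rank 20; reducing to Smith normal form yields diagonal entries (1,1,1,1,1,1,1,1,1,1,1,1,1,1,1,1,1,1,1,2).

Now H_k = ker ∂_k / im ∂_{k+1}, so:

  H_0: rank C_0 − rank ∂_1 = 10 − 9 = 1, and the invariant factors of ∂_1 are all 1, so H_0 ≅ Z.
  H_1: rank ker ∂_1 − rank ∂_2 = (30 − 9) − 20 = 1, and ∂_2 has invariant factor 2 > 1, so H_1 ≅ Z ⊕ Z/2.
  H_2: rank ker ∂_2 − rank ∂_3 = (20 − 20) − 0 = 0, and there is no ∂_3, so H_2 ≅ 0.

Hence the Betti numbers are b_0 = 1, b_1 = 1, b_2 = 0.

b_0 = 1, b_1 = 1, b_2 = 0.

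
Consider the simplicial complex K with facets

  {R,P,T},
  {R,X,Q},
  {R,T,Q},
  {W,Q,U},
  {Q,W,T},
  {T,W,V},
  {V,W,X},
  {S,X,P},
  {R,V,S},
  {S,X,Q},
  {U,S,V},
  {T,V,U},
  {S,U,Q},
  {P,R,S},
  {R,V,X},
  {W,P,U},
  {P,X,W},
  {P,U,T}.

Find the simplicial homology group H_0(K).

H_0 ≅ Z.

Fix the vertex order P < Q < R < S < T < U < V < W < X and write every simplex with vertices in increasing order. Then dim K = 2 and the simplices of K are:

  0-simplices (9): P, Q, R, S, T, U, V, W, X
  1-simplices (27): PR, PS, PT, PU, PW, PX, QR, QS, QT, QU, QW, QX, RS, RT, RV, RX, SU, SV, SX, TU, TV, TW, UV, UW, VW, VX, WX
  2-simplices (18): PRS, PRT, PSX, PTU, PUW, PWX, QRT, QRX, QSU, QSX, QTW, QUW, RSV, RVX, SUV, TUV, TVW, VWX

Hence C_0 ≅ Z^9, C_1 ≅ Z^27, C_2 ≅ Z^18.

Boundary ∂_1: C_1 → C_0 maps an edge to its endpoints' difference, ∂[p,q] = q − p. For instance
  ∂PS = S − P.
The resulting 9×27 matrix has rank 8, and its Smith normal form has invariant factors (1,1,1,1,1,1,1,1).

The boundary map ∂_2: C_2 → C_1 sends each 2-simplex [p,q,r] to [q,r] − [p,r] + [p,q]. For instance
  ∂PRT = RT − PT + PR,
  ∂VWX = WX − VX + VW.
The 27×18 boundary matrix has rank 18 and Smith normal form diag(1,1,1,1,1,1,1,1,1,1,1,1,1,1,1,1,1,2).

Reading off H_k = ker ∂_k / im ∂_{k+1}:

  H_0: rank C_0 − rank ∂_1 = 9 − 8 = 1, and the invariant factors of ∂_1 are all 1, so H_0 ≅ Z.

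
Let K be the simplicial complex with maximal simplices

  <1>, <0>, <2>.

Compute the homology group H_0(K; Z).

H_0 = Z^3.

Fix the vertex order 0 < 1 < 2 and write every simplex with vertices in increasing order. Then dim K = 0 and the simplices of K are:

  0-simplices (3): [0], [1], [2]

so the chain groups are C_0 ≅ Z^3.

Reading off H_k = ker ∂_k / im ∂_{k+1}:

  H_0: rank C_0 − rank ∂_1 = 3 − 0 = 3, and there is no ∂_1, so H_0 ≅ Z^3.

(K is a triangulation of a set of 3 points.)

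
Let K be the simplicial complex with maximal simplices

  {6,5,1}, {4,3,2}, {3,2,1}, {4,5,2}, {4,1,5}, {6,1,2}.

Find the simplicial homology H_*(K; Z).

H_0 ≅ Z,  H_1 ≅ Z,  H_2 = 0.

We work with the vertex ordering 1 < 2 < 3 < 4 < 5 < 6. The simplices of K, each written with vertices in increasing order, are:

  0-simplices (6): [1], [2], [3], [4], [5], [6]
  1-simplices (12): [1,2], [1,3], [1,4], [1,5], [1,6], [2,3], [2,4], [2,5], [2,6], [3,4], [4,5], [5,6]
  2-simplices (6): [1,2,3], [1,2,6], [1,4,5], [1,5,6], [2,3,4], [2,4,5]

Hence C_0 ≅ Z^6, C_1 ≅ Z^12, C_2 ≅ Z^6.

Boundary ∂_1: C_1 → C_0 maps an edge to its endpoints' difference, ∂[p,q] = q − p.
This gives a 6×12 integer matrix of rank 5; reducing to Smith normal form yields diagonal entries (1,1,1,1,1).

Boundary ∂_2: C_2 → C_1 acts by ∂[p,q,r] = [q,r] − [p,r] + [p,q]. For instance
  ∂[2,4,5] = [4,5] − [2,5] + [2,4],
  ∂[1,5,6] = [5,6] − [1,6] + [1,5].
This gives a 12×6 integer matrix of rank 6; reducing to Smith normal form yields diagonal entries (1,1,1,1,1,1).

From H_k ≅ ker(∂_k) / im(∂_{k+1}) we obtain:

  H_0: rank C_0 − rank ∂_1 = 6 − 5 = 1, and the invariant factors of ∂_1 are all 1, so H_0 ≅ Z.
  H_1: rank ker ∂_1 − rank ∂_2 = (12 − 5) − 6 = 1, and the invariant factors of ∂_2 are all 1, so H_1 ≅ Z.
  H_2: rank ker ∂_2 − rank ∂_3 = (6 − 6) − 0 = 0, and there is no ∂_3, so H_2 ≅ 0.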